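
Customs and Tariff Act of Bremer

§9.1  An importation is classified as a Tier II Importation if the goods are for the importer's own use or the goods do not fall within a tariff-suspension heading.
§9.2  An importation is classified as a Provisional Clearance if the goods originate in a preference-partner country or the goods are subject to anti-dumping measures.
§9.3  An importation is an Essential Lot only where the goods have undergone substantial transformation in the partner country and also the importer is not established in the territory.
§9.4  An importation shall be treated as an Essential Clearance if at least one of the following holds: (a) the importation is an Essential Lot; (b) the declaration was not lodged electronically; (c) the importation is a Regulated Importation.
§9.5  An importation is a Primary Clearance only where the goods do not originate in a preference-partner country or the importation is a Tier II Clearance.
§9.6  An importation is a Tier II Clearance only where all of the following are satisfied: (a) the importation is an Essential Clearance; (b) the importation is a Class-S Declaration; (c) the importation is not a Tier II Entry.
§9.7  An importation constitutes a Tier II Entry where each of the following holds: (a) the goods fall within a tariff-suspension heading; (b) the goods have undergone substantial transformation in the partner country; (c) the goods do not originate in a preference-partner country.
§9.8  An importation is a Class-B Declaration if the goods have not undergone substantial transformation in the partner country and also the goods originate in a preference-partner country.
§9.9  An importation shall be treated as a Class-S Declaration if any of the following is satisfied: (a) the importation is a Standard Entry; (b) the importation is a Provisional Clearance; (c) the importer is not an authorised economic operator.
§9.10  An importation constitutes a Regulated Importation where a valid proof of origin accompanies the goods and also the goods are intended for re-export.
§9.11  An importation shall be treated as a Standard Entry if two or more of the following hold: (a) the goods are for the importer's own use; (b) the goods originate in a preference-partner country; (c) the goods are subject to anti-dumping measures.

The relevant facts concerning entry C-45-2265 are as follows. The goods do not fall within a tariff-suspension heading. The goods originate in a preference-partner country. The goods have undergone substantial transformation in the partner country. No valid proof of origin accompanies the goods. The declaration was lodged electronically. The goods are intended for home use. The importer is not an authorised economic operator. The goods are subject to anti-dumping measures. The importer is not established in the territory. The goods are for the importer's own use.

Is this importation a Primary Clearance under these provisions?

Yes

Under §9.3: the goods have undergone substantial transformation in the partner country? yes; and the importer is not established in the territory? yes. So the importation is an Essential Lot.
Under §9.10: a valid proof of origin accompanies the goods? no; and the goods are intended for re-export? no. So the importation is not a Regulated Importation.
Under §9.4: Essential Lot (§9.3)? yes; or the declaration was not lodged electronically? no; or Regulated Importation (§9.10)? no. So the importation is an Essential Clearance.
Under §9.11: the goods are for the importer's own use? yes; the goods originate in a preference-partner country? yes; the goods are subject to anti-dumping measures? yes — 3 of 3 hold (need ≥2) → satisfied.
Under §9.2: the goods originate in a preference-partner country? yes; or the goods are subject to anti-dumping measures? yes. So the importation is a Provisional Clearance.
Under §9.9: Standard Entry (§9.11)? yes; or Provisional Clearance (§9.2)? yes; or the importer is not an authorised economic operator? yes. So the importation is a Class-S Declaration.
Under §9.7: the goods fall within a tariff-suspension heading? no; and the goods have undergone substantial transformation in the partner country? yes; and the goods do not originate in a preference-partner country? no. So the importation is not a Tier II Entry.
Under §9.6: Essential Clearance (§9.4)? yes; and Class-S Declaration (§9.9)? yes; and not a Tier II Entry (§9.7)? yes. So the importation is a Tier II Clearance.
Under §9.5: the goods do not originate in a preference-partner country? no; or Tier II Clearance (§9.6)? yes. So the importation is a Primary Clearance.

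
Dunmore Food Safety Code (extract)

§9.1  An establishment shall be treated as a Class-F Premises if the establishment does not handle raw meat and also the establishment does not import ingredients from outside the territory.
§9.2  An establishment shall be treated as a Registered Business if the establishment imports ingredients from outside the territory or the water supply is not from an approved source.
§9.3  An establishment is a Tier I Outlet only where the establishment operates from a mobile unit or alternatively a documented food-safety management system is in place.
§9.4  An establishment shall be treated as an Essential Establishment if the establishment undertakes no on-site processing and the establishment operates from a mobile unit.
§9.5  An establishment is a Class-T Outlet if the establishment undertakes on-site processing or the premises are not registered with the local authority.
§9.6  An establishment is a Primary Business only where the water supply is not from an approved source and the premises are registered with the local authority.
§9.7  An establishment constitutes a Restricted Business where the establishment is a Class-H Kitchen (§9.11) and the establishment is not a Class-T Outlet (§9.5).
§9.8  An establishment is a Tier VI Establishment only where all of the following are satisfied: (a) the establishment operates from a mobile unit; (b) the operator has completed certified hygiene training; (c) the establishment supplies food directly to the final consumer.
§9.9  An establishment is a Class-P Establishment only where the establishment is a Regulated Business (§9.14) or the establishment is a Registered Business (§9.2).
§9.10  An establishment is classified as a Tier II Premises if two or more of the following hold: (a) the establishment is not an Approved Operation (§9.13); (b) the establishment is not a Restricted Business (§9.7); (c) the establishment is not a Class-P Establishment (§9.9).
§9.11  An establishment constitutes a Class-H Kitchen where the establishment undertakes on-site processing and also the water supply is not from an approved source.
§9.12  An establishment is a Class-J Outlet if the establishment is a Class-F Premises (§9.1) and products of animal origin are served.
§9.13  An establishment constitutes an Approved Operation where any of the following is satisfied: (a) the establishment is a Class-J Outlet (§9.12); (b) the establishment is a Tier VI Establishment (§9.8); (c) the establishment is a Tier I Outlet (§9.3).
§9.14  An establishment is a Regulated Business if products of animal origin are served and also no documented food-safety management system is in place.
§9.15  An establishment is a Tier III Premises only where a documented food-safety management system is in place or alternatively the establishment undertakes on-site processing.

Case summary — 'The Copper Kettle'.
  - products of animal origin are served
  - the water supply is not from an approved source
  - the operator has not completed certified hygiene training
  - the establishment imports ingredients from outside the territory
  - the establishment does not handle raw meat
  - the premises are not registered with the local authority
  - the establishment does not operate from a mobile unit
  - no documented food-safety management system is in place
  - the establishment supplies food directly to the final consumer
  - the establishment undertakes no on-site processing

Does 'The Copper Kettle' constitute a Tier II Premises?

Yes

§9.1 — Class-F Premises: [the establishment does not handle raw meat? yes] AND [the establishment does not import ingredients from outside the territory? no] → not satisfied.
§9.12 — Class-J Outlet: [Class-F Premises (§9.1)? no] AND [products of animal origin are served? yes] → not satisfied.
§9.8 — Tier VI Establishment: [the establishment operates from a mobile unit? no] AND [the operator has completed certified hygiene training? no] AND [the establishment supplies food directly to the final consumer? yes] → not satisfied.
§9.3 — Tier I Outlet: [the establishment operates from a mobile unit? no] OR [a documented food-safety management system is in place? no] → not satisfied.
§9.13 — Approved Operation: [Class-J Outlet (§9.12)? no] OR [Tier VI Establishment (§9.8)? no] OR [Tier I Outlet (§9.3)? no] → not satisfied.
§9.11 — Class-H Kitchen: [the establishment undertakes on-site processing? no] AND [the water supply is not from an approved source? yes] → not satisfied.
§9.5 — Class-T Outlet: [the establishment undertakes on-site processing? no] OR [the premises are not registered with the local authority? yes] → satisfied.
§9.7 — Restricted Business: [Class-H Kitchen (§9.11)? no] AND [not a Class-T Outlet (§9.5)? no] → not satisfied.
§9.14 — Regulated Business: [products of animal origin are served? yes] AND [no documented food-safety management system is in place? yes] → satisfied.
§9.2 — Registered Business: [the establishment imports ingredients from outside the territory? yes] OR [the water supply is not from an approved source? yes] → satisfied.
§9.9 — Class-P Establishment: [Regulated Business (§9.14)? yes] OR [Registered Business (§9.2)? yes] → satisfied.
§9.10 — Tier II Premises: not an Approved Operation (§9.13)? yes; not a Restricted Business (§9.7)? yes; not a Class-P Establishment (§9.9)? no — 2 of 3 hold (need ≥2) → satisfied.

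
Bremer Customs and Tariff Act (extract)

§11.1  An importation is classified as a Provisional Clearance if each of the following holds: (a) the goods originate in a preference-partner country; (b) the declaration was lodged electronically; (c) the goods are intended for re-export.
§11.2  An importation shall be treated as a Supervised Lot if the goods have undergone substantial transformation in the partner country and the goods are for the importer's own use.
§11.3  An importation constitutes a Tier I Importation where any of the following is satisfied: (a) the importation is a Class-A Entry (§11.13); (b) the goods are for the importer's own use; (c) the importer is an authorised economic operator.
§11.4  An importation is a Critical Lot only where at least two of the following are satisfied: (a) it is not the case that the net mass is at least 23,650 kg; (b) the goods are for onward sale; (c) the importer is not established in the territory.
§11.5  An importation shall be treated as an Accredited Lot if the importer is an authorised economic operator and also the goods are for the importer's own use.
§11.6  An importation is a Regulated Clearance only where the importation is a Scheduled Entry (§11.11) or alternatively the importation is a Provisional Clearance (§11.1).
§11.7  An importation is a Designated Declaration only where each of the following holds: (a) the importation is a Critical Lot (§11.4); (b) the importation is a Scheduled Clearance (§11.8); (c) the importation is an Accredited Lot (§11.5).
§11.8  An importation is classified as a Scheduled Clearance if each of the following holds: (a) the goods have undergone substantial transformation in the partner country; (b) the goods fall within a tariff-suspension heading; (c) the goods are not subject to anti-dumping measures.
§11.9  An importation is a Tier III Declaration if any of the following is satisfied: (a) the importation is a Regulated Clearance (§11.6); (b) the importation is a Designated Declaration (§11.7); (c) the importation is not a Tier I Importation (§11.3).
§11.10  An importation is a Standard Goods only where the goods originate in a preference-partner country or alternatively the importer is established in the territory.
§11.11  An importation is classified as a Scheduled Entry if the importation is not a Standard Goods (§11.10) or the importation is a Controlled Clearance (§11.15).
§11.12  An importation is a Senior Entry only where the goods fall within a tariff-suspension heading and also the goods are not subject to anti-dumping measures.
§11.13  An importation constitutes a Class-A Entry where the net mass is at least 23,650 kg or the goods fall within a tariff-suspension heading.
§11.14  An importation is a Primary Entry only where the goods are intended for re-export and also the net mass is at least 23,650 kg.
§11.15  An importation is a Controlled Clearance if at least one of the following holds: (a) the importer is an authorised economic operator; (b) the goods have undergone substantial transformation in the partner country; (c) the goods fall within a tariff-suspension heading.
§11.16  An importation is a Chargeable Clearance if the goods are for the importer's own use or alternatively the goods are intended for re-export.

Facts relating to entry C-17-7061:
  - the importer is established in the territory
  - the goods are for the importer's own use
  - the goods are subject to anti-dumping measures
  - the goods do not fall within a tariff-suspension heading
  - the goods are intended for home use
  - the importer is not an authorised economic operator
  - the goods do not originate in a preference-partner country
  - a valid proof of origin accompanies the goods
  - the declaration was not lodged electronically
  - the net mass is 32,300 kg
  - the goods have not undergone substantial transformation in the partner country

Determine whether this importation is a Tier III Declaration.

No

§11.10 — Standard Goods: [the goods originate in a preference-partner country? no] OR [the importer is established in the territory? yes] → satisfied.
§11.15 — Controlled Clearance: [the importer is an authorised economic operator? no] OR [the goods have undergone substantial transformation in the partner country? no] OR [the goods fall within a tariff-suspension heading? no] → not satisfied.
§11.11 — Scheduled Entry: [not a Standard Goods (§11.10)? no] OR [Controlled Clearance (§11.15)? no] → not satisfied.
§11.1 — Provisional Clearance: [the goods originate in a preference-partner country? no] AND [the declaration was lodged electronically? no] AND [the goods are intended for re-export? no] → not satisfied.
§11.6 — Regulated Clearance: [Scheduled Entry (§11.11)? no] OR [Provisional Clearance (§11.1)? no] → not satisfied.
§11.4 — Critical Lot: net mass: 32,300 kg ≥ 23,650 kg? yes, so negated condition no; the goods are for onward sale? no; the importer is not established in the territory? no — 0 of 3 hold (need ≥2) → not satisfied.
§11.8 — Scheduled Clearance: [the goods have undergone substantial transformation in the partner country? no] AND [the goods fall within a tariff-suspension heading? no] AND [the goods are not subject to anti-dumping measures? no] → not satisfied.
§11.5 — Accredited Lot: [the importer is an authorised economic operator? no] AND [the goods are for the importer's own use? yes] → not satisfied.
§11.7 — Designated Declaration: [Critical Lot (§11.4)? no] AND [Scheduled Clearance (§11.8)? no] AND [Accredited Lot (§11.5)? no] → not satisfied.
§11.13 — Class-A Entry: [net mass: 32,300 kg ≥ 23,650 kg? yes] OR [the goods fall within a tariff-suspension heading? no] → satisfied.
§11.3 — Tier I Importation: [Class-A Entry (§11.13)? yes] OR [the goods are for the importer's own use? yes] OR [the importer is an authorised economic operator? no] → satisfied.
§11.9 — Tier III Declaration: [Regulated Clearance (§11.6)? no] OR [Designated Declaration (§11.7)? no] OR [not a Tier I Importation (§11.3)? no] → not satisfied.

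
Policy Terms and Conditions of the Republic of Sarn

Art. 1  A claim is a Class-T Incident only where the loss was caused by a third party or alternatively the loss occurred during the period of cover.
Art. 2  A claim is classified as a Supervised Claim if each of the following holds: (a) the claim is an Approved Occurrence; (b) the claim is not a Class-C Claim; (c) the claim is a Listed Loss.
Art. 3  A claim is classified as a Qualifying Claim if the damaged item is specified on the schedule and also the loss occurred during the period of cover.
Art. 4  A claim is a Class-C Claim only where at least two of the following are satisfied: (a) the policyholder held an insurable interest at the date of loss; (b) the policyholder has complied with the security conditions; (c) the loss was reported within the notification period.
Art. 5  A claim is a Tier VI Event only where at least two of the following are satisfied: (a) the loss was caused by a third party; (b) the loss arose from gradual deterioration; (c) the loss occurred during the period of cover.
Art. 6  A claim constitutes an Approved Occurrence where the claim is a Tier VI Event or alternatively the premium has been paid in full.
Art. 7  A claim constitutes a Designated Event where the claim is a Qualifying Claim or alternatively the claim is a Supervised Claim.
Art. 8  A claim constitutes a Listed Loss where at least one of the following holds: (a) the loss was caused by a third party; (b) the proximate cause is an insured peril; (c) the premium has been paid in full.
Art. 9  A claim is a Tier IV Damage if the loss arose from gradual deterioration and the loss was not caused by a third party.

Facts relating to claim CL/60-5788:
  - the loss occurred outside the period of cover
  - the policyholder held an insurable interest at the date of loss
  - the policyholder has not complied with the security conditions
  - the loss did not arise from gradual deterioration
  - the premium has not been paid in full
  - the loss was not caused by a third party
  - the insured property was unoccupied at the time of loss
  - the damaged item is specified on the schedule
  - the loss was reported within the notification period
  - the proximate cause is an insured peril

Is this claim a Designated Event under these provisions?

No

Under article 3: the damaged item is specified on the schedule? yes; and the loss occurred during the period of cover? no. So the claim is not a Qualifying Claim.
Under article 5: the loss was caused by a third party? no; the loss arose from gradual deterioration? no; the loss occurred during the period of cover? no — 0 of 3 hold (need ≥2) → not satisfied.
Under article 6: Tier VI Event (article 5)? no; or the premium has been paid in full? no. So the claim is not an Approved Occurrence.
Under article 4: the policyholder held an insurable interest at the date of loss? yes; the policyholder has complied with the security conditions? no; the loss was reported within the notification period? yes — 2 of 3 hold (need ≥2) → satisfied.
Under article 8: the loss was caused by a third party? no; or the proximate cause is an insured peril? yes; or the premium has been paid in full? no. So the claim is a Listed Loss.
Under article 2: Approved Occurrence (article 6)? no; and not a Class-C Claim (article 4)? no; and Listed Loss (article 8)? yes. So the claim is not a Supervised Claim.
Under article 7: Qualifying Claim (article 3)? no; or Supervised Claim (article 2)? no. So the claim is not a Designated Event.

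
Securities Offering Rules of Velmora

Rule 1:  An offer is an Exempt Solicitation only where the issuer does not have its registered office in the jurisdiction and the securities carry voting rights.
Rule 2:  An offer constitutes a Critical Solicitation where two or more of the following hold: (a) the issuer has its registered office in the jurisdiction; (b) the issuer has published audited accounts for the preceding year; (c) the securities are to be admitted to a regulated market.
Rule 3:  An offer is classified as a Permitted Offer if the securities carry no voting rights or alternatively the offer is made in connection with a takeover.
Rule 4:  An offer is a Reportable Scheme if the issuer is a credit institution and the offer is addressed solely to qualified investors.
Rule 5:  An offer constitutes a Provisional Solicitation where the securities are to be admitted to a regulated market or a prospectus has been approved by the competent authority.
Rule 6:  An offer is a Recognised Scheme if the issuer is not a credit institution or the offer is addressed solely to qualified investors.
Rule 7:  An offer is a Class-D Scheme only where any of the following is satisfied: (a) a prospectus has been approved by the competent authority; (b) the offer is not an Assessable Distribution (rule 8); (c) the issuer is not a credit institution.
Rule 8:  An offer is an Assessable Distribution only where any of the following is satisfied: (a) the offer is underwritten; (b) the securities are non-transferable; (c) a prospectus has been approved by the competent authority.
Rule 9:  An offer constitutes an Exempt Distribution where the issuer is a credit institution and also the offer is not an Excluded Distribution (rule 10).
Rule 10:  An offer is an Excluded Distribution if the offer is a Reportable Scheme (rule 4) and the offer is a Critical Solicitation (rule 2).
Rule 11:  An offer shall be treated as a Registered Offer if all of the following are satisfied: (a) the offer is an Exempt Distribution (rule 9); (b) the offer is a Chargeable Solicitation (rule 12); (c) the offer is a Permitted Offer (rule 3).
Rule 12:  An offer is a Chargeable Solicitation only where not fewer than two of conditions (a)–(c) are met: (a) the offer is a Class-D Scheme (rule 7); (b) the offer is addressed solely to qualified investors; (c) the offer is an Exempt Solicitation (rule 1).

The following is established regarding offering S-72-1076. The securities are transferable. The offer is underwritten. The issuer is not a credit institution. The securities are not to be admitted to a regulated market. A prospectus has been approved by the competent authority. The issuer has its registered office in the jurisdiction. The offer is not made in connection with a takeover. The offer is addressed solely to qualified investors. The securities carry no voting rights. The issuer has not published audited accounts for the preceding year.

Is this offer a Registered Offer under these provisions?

No

rule 4 — Reportable Scheme: [the issuer is a credit institution? no] AND [the offer is addressed solely to qualified investors? yes] → not satisfied.
rule 2 — Critical Solicitation: the issuer has its registered office in the jurisdiction? yes; the issuer has published audited accounts for the preceding year? no; the securities are to be admitted to a regulated market? no — 1 of 3 hold (need ≥2) → not satisfied.
rule 10 — Excluded Distribution: [Reportable Scheme (rule 4)? no] AND [Critical Solicitation (rule 2)? no] → not satisfied.
rule 9 — Exempt Distribution: [the issuer is a credit institution? no] AND [not an Excluded Distribution (rule 10)? yes] → not satisfied.
rule 8 — Assessable Distribution: [the offer is underwritten? yes] OR [the securities are non-transferable? no] OR [a prospectus has been approved by the competent authority? yes] → satisfied.
rule 7 — Class-D Scheme: [a prospectus has been approved by the competent authority? yes] OR [not an Assessable Distribution (rule 8)? no] OR [the issuer is not a credit institution? yes] → satisfied.
rule 1 — Exempt Solicitation: [the issuer does not have its registered office in the jurisdiction? no] AND [the securities carry voting rights? no] → not satisfied.
rule 12 — Chargeable Solicitation: Class-D Scheme (rule 7)? yes; the offer is addressed solely to qualified investors? yes; Exempt Solicitation (rule 1)? no — 2 of 3 hold (need ≥2) → satisfied.
rule 3 — Permitted Offer: [the securities carry no voting rights? yes] OR [the offer is made in connection with a takeover? no] → satisfied.
rule 11 — Registered Offer: [Exempt Distribution (rule 9)? no] AND [Chargeable Solicitation (rule 12)? yes] AND [Permitted Offer (rule 3)? yes] → not satisfied.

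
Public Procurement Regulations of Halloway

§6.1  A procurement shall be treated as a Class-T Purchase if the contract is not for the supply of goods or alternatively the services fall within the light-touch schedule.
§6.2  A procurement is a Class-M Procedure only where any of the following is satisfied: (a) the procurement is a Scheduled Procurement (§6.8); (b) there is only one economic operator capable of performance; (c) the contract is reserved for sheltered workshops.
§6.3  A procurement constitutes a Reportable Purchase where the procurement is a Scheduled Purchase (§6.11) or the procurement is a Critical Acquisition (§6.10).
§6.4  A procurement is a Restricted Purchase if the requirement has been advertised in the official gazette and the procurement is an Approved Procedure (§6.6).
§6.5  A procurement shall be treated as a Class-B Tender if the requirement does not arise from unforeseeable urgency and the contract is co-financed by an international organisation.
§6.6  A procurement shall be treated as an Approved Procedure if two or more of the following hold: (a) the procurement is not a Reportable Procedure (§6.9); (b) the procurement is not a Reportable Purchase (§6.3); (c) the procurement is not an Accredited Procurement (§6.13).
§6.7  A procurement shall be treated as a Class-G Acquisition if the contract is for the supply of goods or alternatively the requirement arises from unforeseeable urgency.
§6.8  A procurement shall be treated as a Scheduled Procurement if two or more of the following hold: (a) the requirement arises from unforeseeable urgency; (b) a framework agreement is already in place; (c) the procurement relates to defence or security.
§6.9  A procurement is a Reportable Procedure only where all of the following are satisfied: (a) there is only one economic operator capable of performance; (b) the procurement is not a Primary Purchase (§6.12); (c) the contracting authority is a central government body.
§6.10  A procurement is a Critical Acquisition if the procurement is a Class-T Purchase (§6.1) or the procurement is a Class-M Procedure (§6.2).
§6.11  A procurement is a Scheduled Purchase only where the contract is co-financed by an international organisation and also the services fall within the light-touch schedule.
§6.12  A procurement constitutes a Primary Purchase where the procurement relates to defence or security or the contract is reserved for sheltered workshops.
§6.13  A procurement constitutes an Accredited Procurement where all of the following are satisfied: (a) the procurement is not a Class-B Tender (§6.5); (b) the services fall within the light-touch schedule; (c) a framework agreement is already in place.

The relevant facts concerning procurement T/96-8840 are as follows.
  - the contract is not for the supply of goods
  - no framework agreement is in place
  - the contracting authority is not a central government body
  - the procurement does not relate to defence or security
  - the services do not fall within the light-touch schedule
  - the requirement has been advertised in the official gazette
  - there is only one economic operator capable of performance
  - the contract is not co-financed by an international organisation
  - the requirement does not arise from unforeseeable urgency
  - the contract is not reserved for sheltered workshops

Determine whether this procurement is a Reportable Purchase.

§6.11 — Scheduled Purchase: [the contract is co-financed by an international organisation? no] AND [the services fall within the light-touch schedule? no] → not satisfied.
§6.1 — Class-T Purchase: [the contract is not for the supply of goods? yes] OR [the services fall within the light-touch schedule? no] → satisfied.
§6.8 — Scheduled Procurement: the requirement arises from unforeseeable urgency? no; a framework agreement is already in place? no; the procurement relates to defence or security? no — 0 of 3 hold (need ≥2) → not satisfied.
§6.2 — Class-M Procedure: [Scheduled Procurement (§6.8)? no] OR [there is only one economic operator capable of performance? yes] OR [the contract is reserved for sheltered workshops? no] → satisfied.
§6.10 — Critical Acquisition: [Class-T Purchase (§6.1)? yes] OR [Class-M Procedure (§6.2)? yes] → satisfied.
§6.3 — Reportable Purchase: [Scheduled Purchase (§6.11)? no] OR [Critical Acquisition (§6.10)? yes] → satisfied.

Yes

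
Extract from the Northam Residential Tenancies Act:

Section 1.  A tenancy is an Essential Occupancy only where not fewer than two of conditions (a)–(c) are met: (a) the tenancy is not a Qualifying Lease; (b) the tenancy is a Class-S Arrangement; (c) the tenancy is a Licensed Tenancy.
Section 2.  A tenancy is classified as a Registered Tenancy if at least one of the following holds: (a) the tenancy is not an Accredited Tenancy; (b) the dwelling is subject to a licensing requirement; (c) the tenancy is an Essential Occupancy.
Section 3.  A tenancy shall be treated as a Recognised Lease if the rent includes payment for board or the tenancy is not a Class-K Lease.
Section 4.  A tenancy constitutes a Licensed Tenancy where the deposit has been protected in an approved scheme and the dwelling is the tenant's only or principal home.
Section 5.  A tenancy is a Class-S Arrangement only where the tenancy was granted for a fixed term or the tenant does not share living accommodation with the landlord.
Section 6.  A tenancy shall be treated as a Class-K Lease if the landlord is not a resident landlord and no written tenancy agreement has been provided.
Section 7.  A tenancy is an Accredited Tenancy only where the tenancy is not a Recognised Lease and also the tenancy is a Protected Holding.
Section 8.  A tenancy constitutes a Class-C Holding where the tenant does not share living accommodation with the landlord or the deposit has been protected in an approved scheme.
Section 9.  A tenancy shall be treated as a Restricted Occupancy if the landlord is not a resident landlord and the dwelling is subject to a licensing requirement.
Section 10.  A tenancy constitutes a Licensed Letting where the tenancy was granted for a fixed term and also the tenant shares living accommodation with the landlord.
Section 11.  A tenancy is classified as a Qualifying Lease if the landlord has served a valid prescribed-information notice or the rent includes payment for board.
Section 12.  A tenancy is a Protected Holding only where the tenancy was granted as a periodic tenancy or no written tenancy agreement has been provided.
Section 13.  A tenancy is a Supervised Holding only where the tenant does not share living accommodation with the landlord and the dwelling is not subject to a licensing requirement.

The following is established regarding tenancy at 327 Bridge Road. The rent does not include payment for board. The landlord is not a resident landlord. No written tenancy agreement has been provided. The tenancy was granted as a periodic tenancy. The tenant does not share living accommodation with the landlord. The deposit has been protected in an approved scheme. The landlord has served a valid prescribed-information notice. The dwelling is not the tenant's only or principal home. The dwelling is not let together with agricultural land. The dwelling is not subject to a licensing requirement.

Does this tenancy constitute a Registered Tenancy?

No

Under section 6: the landlord is not a resident landlord? yes; and no written tenancy agreement has been provided? yes. So the tenancy is a Class-K Lease.
Under section 3: the rent includes payment for board? no; or not a Class-K Lease (section 6)? no. So the tenancy is not a Recognised Lease.
Under section 12: the tenancy was granted as a periodic tenancy? yes; or no written tenancy agreement has been provided? yes. So the tenancy is a Protected Holding.
Under section 7: not a Recognised Lease (section 3)? yes; and Protected Holding (section 12)? yes. So the tenancy is an Accredited Tenancy.
Under section 11: the landlord has served a valid prescribed-information notice? yes; or the rent includes payment for board? no. So the tenancy is a Qualifying Lease.
Under section 5: the tenancy was granted for a fixed term? no; or the tenant does not share living accommodation with the landlord? yes. So the tenancy is a Class-S Arrangement.
Under section 4: the deposit has been protected in an approved scheme? yes; and the dwelling is the tenant's only or principal home? no. So the tenancy is not a Licensed Tenancy.
Under section 1: not a Qualifying Lease (section 11)? no; Class-S Arrangement (section 5)? yes; Licensed Tenancy (section 4)? no — 1 of 3 hold (need ≥2) → not satisfied.
Under section 2: not an Accredited Tenancy (section 7)? no; or the dwelling is subject to a licensing requirement? no; or Essential Occupancy (section 1)? no. So the tenancy is not a Registered Tenancy.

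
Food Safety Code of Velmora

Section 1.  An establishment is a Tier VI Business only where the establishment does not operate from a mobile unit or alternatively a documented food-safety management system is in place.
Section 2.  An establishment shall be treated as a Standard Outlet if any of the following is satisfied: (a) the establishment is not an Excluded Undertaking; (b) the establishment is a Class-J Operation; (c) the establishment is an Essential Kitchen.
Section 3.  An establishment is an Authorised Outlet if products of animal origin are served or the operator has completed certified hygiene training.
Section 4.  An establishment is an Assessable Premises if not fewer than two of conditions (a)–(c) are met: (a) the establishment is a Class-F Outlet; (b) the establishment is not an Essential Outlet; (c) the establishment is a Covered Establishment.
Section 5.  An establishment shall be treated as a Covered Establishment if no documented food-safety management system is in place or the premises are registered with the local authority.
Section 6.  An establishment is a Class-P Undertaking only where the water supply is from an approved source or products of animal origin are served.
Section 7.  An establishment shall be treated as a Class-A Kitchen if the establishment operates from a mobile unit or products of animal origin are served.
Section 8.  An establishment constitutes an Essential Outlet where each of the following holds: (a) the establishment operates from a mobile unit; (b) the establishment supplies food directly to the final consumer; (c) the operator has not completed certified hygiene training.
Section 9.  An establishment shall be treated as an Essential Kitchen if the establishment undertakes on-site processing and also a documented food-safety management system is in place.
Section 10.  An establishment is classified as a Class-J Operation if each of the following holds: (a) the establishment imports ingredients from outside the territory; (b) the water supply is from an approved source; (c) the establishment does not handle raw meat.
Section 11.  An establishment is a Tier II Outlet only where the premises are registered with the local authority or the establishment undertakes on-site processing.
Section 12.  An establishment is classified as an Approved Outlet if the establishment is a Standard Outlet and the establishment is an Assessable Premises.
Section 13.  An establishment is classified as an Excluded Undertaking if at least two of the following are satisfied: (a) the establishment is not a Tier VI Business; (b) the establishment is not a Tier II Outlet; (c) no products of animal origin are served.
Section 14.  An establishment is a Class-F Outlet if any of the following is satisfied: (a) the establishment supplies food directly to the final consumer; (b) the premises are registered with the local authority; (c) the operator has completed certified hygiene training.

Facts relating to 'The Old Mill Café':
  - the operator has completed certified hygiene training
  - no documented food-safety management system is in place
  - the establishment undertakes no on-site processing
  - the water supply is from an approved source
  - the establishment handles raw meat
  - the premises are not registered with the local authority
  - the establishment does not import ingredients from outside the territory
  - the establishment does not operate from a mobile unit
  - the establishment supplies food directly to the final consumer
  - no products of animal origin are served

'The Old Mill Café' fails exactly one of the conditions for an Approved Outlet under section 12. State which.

section 1 — Tier VI Business: [the establishment does not operate from a mobile unit? yes] OR [a documented food-safety management system is in place? no] → satisfied.
section 11 — Tier II Outlet: [the premises are registered with the local authority? no] OR [the establishment undertakes on-site processing? no] → not satisfied.
section 13 — Excluded Undertaking: not a Tier VI Business (section 1)? no; not a Tier II Outlet (section 11)? yes; no products of animal origin are served? yes — 2 of 3 hold (need ≥2) → satisfied.
section 10 — Class-J Operation: [the establishment imports ingredients from outside the territory? no] AND [the water supply is from an approved source? yes] AND [the establishment does not handle raw meat? no] → not satisfied.
section 9 — Essential Kitchen: [the establishment undertakes on-site processing? no] AND [a documented food-safety management system is in place? no] → not satisfied.
section 2 — Standard Outlet: [not an Excluded Undertaking (section 13)? no] OR [Class-J Operation (section 10)? no] OR [Essential Kitchen (section 9)? no] → not satisfied.
section 14 — Class-F Outlet: [the establishment supplies food directly to the final consumer? yes] OR [the premises are registered with the local authority? no] OR [the operator has completed certified hygiene training? yes] → satisfied.
section 8 — Essential Outlet: [the establishment operates from a mobile unit? no] AND [the establishment supplies food directly to the final consumer? yes] AND [the operator has not completed certified hygiene training? no] → not satisfied.
section 5 — Covered Establishment: [no documented food-safety management system is in place? yes] OR [the premises are registered with the local authority? no] → satisfied.
section 4 — Assessable Premises: Class-F Outlet (section 14)? yes; not an Essential Outlet (section 8)? yes; Covered Establishment (section 5)? yes — 3 of 3 hold (need ≥2) → satisfied.
section 12 — Approved Outlet: [Standard Outlet (section 2)? no] AND [Assessable Premises (section 4)? yes] → not satisfied.

Standard Outlet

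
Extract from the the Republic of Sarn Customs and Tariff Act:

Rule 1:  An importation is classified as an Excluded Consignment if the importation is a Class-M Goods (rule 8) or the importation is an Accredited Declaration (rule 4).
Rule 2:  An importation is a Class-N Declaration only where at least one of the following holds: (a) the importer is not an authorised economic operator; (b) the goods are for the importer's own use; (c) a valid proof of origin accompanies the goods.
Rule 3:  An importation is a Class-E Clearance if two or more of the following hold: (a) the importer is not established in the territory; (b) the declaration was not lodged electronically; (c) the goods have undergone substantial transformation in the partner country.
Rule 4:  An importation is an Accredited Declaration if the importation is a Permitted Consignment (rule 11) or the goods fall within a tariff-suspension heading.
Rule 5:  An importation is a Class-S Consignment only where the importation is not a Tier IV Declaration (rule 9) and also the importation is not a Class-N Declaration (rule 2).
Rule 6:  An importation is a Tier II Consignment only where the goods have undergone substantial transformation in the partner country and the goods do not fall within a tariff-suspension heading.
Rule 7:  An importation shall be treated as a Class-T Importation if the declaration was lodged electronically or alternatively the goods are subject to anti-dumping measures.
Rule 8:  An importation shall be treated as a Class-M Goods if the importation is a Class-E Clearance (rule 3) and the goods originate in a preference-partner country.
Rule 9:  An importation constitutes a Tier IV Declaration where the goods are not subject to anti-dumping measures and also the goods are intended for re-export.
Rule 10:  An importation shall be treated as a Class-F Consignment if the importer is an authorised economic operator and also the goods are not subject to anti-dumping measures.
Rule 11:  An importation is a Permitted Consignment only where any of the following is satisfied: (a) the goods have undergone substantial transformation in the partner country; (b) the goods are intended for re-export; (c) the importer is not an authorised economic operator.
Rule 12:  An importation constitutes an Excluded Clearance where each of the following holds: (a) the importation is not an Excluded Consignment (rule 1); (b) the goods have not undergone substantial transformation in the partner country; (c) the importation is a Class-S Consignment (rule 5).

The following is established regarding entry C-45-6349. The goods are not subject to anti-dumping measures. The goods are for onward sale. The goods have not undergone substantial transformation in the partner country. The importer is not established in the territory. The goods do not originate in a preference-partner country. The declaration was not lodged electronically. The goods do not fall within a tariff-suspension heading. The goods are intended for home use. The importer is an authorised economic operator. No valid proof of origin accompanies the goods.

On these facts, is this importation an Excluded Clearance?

rule 3 — Class-E Clearance: the importer is not established in the territory? yes; the declaration was not lodged electronically? yes; the goods have undergone substantial transformation in the partner country? no — 2 of 3 hold (need ≥2) → satisfied.
rule 8 — Class-M Goods: [Class-E Clearance (rule 3)? yes] AND [the goods originate in a preference-partner country? no] → not satisfied.
rule 11 — Permitted Consignment: [the goods have undergone substantial transformation in the partner country? no] OR [the goods are intended for re-export? no] OR [the importer is not an authorised economic operator? no] → not satisfied.
rule 4 — Accredited Declaration: [Permitted Consignment (rule 11)? no] OR [the goods fall within a tariff-suspension heading? no] → not satisfied.
rule 1 — Excluded Consignment: [Class-M Goods (rule 8)? no] OR [Accredited Declaration (rule 4)? no] → not satisfied.
rule 9 — Tier IV Declaration: [the goods are not subject to anti-dumping measures? yes] AND [the goods are intended for re-export? no] → not satisfied.
rule 2 — Class-N Declaration: [the importer is not an authorised economic operator? no] OR [the goods are for the importer's own use? no] OR [a valid proof of origin accompanies the goods? no] → not satisfied.
rule 5 — Class-S Consignment: [not a Tier IV Declaration (rule 9)? yes] AND [not a Class-N Declaration (rule 2)? yes] → satisfied.
rule 12 — Excluded Clearance: [not an Excluded Consignment (rule 1)? yes] AND [the goods have not undergone substantial transformation in the partner country? yes] AND [Class-S Consignment (rule 5)? yes] → satisfied.

Yes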